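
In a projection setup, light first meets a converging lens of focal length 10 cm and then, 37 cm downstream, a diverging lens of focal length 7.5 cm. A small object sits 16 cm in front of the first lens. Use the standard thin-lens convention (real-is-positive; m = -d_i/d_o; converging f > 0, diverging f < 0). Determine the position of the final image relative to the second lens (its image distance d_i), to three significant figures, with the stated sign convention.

First lens: d_i1 = 1/(1/10 - 1/16) = 26.667 cm.
The intermediate image is 26.667 cm to the right of lens 1, so d_o2 = L - d_i1 = 37 - 26.667 = 10.333 cm.
Second lens: d_i2 = 1/(1/(-7.5) - 1/(10.333)) = -4.346 cm.

-4.35 cm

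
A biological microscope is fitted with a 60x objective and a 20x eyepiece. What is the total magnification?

The overall magnification of a compound microscope is the product of the objective and eyepiece magnifications:
M = M_obj x M_eye = 60 x 20 = 1200.

1200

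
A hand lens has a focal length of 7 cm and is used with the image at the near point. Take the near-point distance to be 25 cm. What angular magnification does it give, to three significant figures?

4.57

M = 1 + D/f = 1 + 25/7 = 4.571.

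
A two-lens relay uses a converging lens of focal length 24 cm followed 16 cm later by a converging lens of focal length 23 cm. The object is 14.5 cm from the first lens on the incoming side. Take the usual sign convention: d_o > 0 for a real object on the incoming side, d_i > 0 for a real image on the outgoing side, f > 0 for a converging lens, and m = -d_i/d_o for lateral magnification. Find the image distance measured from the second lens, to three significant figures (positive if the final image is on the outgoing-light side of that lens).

40.9 cm

Applying the thin-lens equation to the first lens, 1/24 = 1/14.5 + 1/d_i1, which gives d_i1 = -36.632 cm.
The intermediate image is virtual, 36.632 cm to the left of lens 1, so d_o2 = L - d_i1 = 16 - (-36.632) = 52.632 cm.
Applying the thin-lens equation again with f_2 = 23 cm and d_o2 = 52.632 cm gives d_i2 = 40.853 cm.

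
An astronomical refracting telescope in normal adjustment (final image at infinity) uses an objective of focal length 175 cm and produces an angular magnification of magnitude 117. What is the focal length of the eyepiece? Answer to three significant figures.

1.50 cm

|M| = f_obj/f_eye, so f_eye = f_obj/|M| = 175/117.0 = 1.496 cm.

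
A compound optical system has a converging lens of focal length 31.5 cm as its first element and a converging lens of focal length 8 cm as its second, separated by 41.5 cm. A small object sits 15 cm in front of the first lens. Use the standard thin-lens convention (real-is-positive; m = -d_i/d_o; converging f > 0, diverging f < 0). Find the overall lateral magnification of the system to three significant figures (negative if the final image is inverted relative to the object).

-0.246

Applying the thin-lens equation to the first lens, 1/31.5 = 1/15 + 1/d_i1, which gives d_i1 = -28.636 cm.
Its lateral magnification is m_1 = -d_i1/d_o1 = -(-28.636)/15 = 1.9091.
The intermediate image is virtual, 28.636 cm to the left of lens 1, so d_o2 = L - d_i1 = 41.5 - (-28.636) = 70.136 cm.
Applying the thin-lens equation again with f_2 = 8 cm and d_o2 = 70.136 cm gives d_i2 = 9.030 cm.
m_2 = -(9.030)/(70.136) = -0.1287.
Total m = m_1 x m_2 = (1.9091)(-0.1287) = -0.2458.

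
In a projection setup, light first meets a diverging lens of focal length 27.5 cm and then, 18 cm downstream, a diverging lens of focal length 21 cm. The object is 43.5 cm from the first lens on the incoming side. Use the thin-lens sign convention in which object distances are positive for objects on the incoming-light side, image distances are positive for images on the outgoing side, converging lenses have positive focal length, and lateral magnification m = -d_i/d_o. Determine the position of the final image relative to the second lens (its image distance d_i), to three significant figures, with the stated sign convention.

Applying the thin-lens equation to the first lens, 1/(-27.5) = 1/43.5 + 1/d_i1, which gives d_i1 = -16.849 cm.
With d_i1 < 0 the first image is virtual and lies on the object side; the object distance for lens 2 is d_o2 = 18 - (-16.849) = 34.849 cm.
Applying the thin-lens equation again with f_2 = -21 cm and d_o2 = 34.849 cm gives d_i2 = -13.104 cm.

-13.1 cm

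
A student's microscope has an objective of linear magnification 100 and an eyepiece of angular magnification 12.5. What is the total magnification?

The overall magnification of a compound microscope is the product of the objective and eyepiece magnifications:
M = M_obj x M_eye = 100 x 12.5 = 1250.

1250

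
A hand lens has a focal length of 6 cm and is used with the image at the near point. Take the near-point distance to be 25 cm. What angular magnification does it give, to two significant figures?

M = 1 + D/f = 1 + 25/6 = 5.167.

5.2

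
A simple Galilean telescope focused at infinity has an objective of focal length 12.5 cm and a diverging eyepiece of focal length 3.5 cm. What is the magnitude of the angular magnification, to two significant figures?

|M| = f_obj/|f_eye| = 12.5/3.5 = 3.571.

3.6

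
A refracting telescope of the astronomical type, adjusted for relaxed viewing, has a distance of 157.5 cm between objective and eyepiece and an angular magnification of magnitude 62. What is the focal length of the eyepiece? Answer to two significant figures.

In normal adjustment the tube length equals f_obj + f_eye and |M| = f_obj/f_eye.
So f_obj = 62 f_eye and 62 f_eye + f_eye = 157.5 cm, giving f_eye = 157.5/63 = 2.500 cm and f_obj = 155.000 cm.

2.5 cm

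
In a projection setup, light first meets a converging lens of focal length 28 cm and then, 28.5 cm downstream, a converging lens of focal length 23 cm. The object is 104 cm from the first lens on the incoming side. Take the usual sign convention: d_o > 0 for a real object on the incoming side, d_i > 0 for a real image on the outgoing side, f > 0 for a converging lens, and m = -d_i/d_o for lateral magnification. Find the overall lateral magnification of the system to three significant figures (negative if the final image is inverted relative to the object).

-0.258

First lens: d_i1 = 1/(1/28 - 1/104) = 38.316 cm.
m_1 = -(38.316)/104 = -0.3684.
Since 38.316 cm > 28.5 cm, the first image lies past the second lens and serves as a virtual object: d_o2 = L - d_i1 = -9.816 cm.
Second lens: d_i2 = 1/(1/23 - 1/(-9.816)) = 6.880 cm.
m_2 = -(6.880)/(-9.816) = 0.7009.
Overall magnification: m = m_1 m_2 = -0.2582.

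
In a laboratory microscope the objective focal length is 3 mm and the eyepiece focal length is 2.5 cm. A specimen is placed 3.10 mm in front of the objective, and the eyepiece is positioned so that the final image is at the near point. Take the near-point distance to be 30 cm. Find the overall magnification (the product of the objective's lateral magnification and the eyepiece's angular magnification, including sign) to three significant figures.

-390

Convert to cm: f_obj = 3 mm = 0.3 cm; d_o = 3.10 mm = 0.31 cm.
Objective: 1/d_i = 1/f_obj - 1/d_o = 1/0.3 - 1/0.31 = 0.10753 cm^-1, so d_i = 9.300 cm.
m_obj = -d_i/d_o = -9.300/0.31 = -30.000.
Eyepiece angular magnification (image at near point): M_eye = 1 + D/f_e = 1 + 30/2.5 = 13.000.
Overall M = m_obj x M_eye = (-30.000)(13.000) = -390.00.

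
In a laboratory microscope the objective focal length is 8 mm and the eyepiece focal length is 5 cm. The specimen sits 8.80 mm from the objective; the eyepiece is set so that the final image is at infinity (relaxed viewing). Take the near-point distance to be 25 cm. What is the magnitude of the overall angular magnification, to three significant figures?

50.0

Convert to cm: f_obj = 8 mm = 0.8 cm; d_o = 8.80 mm = 0.88 cm.
Objective: 1/d_i = 1/f_obj - 1/d_o = 1/0.8 - 1/0.88 = 0.11364 cm^-1, so d_i = 8.800 cm.
m_obj = -d_i/d_o = -8.800/0.88 = -10.000.
Eyepiece angular magnification (image at infinity): M_eye = D/f_e = 25/5 = 5.000.
Overall M = m_obj x M_eye = (-10.000)(5.000) = -50.00.
|M| = 50.00.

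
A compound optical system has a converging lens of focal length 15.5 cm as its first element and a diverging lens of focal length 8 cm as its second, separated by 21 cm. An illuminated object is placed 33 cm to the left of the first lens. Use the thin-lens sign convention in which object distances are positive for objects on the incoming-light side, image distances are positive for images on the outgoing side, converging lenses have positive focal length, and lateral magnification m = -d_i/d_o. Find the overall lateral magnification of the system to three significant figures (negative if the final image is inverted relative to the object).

Applying the thin-lens equation to the first lens, 1/15.5 = 1/33 + 1/d_i1, which gives d_i1 = 29.229 cm.
Its lateral magnification is m_1 = -d_i1/d_o1 = -(29.229)/33 = -0.8857.
This image would form 29.229 cm past lens 1, i.e. 8.229 cm beyond lens 2, so it is a virtual object for lens 2: d_o2 = 21 - 29.229 = -8.229 cm.
Applying the thin-lens equation again with f_2 = -8 cm and d_o2 = -8.229 cm gives d_i2 = -288.000 cm.
m_2 = -(-288.000)/(-8.229) = -35.0000.
Total m = m_1 x m_2 = (-0.8857)(-35.0000) = 31.0000.

31.0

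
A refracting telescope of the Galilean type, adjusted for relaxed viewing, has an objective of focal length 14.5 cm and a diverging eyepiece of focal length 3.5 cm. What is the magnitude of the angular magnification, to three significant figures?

|M| = f_obj/|f_eye| = 14.5/3.5 = 4.143.

4.14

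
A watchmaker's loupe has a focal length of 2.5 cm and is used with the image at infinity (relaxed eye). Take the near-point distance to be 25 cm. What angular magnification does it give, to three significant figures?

M = D/f = 25/2.5 = 10.000.

10.0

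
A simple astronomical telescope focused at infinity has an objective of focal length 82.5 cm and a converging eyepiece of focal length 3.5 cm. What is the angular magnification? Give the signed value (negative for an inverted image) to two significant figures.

-24

M = -f_obj/f_eye = -82.5/(3.5) = -23.571.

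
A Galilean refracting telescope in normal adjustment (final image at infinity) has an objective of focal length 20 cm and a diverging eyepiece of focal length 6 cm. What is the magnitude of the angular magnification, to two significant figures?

3.3

|M| = f_obj/|f_eye| = 20/6 = 3.333.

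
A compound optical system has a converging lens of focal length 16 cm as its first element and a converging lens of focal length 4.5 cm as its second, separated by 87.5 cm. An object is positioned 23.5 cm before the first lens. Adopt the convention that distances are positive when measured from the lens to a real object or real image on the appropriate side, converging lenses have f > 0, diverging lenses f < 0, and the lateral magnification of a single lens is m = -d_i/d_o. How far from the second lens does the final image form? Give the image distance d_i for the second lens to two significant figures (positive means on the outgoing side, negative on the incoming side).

5.1 cm

Applying the thin-lens equation to the first lens, 1/16 = 1/23.5 + 1/d_i1, which gives d_i1 = 50.133 cm.
That image sits 37.367 cm in front of the second lens, so d_o2 = 37.367 cm.
Applying the thin-lens equation again with f_2 = 4.5 cm and d_o2 = 37.367 cm gives d_i2 = 5.116 cm.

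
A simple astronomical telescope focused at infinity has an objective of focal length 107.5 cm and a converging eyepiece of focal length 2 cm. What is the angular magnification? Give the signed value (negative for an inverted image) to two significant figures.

M = -f_obj/f_eye = -107.5/(2) = -53.750.

-54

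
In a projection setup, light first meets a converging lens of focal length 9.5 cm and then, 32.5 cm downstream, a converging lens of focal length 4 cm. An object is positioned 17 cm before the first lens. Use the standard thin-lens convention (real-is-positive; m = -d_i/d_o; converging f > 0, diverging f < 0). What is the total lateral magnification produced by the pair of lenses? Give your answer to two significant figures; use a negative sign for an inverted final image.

Applying the thin-lens equation to the first lens, 1/9.5 = 1/17 + 1/d_i1, which gives d_i1 = 21.533 cm.
Its lateral magnification is m_1 = -d_i1/d_o1 = -(21.533)/17 = -1.2667.
Object distance for lens 2: d_o2 = 32.5 - 21.533 = 10.967 cm.
Applying the thin-lens equation again with f_2 = 4 cm and d_o2 = 10.967 cm gives d_i2 = 6.297 cm.
m_2 = -(6.297)/(10.967) = -0.5742.
Overall magnification: m = m_1 m_2 = 0.7273.

0.73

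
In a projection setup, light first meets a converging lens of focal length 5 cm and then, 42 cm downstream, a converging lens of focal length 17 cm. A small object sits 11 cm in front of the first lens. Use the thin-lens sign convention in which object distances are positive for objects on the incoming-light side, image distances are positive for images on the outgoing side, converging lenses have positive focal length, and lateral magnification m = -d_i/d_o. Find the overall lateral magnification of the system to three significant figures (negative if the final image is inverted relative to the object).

First lens: d_i1 = 1/(1/5 - 1/11) = 9.167 cm.
m_1 = -(9.167)/11 = -0.8333.
That image sits 32.833 cm in front of the second lens, so d_o2 = 32.833 cm.
Second lens: d_i2 = 1/(1/17 - 1/(32.833)) = 35.253 cm.
m_2 = -(35.253)/(32.833) = -1.0737.
Overall magnification: m = m_1 m_2 = 0.8947.

0.895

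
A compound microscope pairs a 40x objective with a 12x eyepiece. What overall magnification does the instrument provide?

The overall magnification of a compound microscope is the product of the objective and eyepiece magnifications:
M = M_obj x M_eye = 40 x 12 = 480.

480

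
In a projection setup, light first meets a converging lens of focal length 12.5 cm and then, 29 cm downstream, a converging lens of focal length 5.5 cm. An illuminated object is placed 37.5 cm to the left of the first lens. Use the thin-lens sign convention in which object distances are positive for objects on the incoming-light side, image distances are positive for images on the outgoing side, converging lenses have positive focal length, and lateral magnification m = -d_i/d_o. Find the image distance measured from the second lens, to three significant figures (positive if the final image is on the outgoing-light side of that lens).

Lens 1: 1/d_i1 = 1/f_1 - 1/d_o1 = 1/12.5 - 1/37.5 = 0.05333 cm^-1, so d_i1 = 18.750 cm.
The intermediate image is 18.750 cm to the right of lens 1, so d_o2 = L - d_i1 = 29 - 18.750 = 10.250 cm.
Lens 2: 1/d_i2 = 1/f_2 - 1/d_o2 = 1/5.5 - 1/(10.250) = 0.08426 cm^-1, so d_i2 = 11.868 cm.

11.9 cm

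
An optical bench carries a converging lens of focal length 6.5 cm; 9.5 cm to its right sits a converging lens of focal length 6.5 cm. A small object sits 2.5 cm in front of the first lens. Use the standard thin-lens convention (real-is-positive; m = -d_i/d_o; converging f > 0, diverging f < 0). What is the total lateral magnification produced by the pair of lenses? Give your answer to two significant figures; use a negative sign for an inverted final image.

Applying the thin-lens equation to the first lens, 1/6.5 = 1/2.5 + 1/d_i1, which gives d_i1 = -4.062 cm.
Its lateral magnification is m_1 = -d_i1/d_o1 = -(-4.062)/2.5 = 1.6250.
The intermediate image is virtual, 4.062 cm to the left of lens 1, so d_o2 = L - d_i1 = 9.5 - (-4.062) = 13.562 cm.
Applying the thin-lens equation again with f_2 = 6.5 cm and d_o2 = 13.562 cm gives d_i2 = 12.482 cm.
m_2 = -(12.482)/(13.562) = -0.9204.
The system's lateral magnification is m_1 m_2 = (1.6250)(-0.9204) = -1.4956.

-1.5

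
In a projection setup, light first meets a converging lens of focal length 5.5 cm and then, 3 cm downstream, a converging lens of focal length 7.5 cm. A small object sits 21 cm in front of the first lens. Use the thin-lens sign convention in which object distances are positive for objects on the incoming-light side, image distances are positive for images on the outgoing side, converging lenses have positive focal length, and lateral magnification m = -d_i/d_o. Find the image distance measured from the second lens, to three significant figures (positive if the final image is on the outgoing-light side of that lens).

Lens 1: 1/d_i1 = 1/f_1 - 1/d_o1 = 1/5.5 - 1/21 = 0.13420 cm^-1, so d_i1 = 7.452 cm.
This image would form 7.452 cm past lens 1, i.e. 4.452 cm beyond lens 2, so it is a virtual object for lens 2: d_o2 = 3 - 7.452 = -4.452 cm.
Lens 2: 1/d_i2 = 1/f_2 - 1/d_o2 = 1/7.5 - 1/(-4.452) = 0.35797 cm^-1, so d_i2 = 2.794 cm.

2.79 cm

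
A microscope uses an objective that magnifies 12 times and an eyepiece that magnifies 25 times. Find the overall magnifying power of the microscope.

300

The overall magnification of a compound microscope is the product of the objective and eyepiece magnifications:
M = M_obj x M_eye = 12 x 25 = 300.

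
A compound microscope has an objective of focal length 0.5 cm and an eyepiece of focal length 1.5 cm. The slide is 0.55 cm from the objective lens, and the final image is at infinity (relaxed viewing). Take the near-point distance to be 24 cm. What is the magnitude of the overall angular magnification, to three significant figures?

160

Objective: 1/d_i = 1/f_obj - 1/d_o = 1/0.5 - 1/0.55 = 0.18182 cm^-1, so d_i = 5.500 cm.
m_obj = -d_i/d_o = -5.500/0.55 = -10.000.
Eyepiece angular magnification (image at infinity): M_eye = D/f_e = 24/1.5 = 16.000.
Overall M = m_obj x M_eye = (-10.000)(16.000) = -160.00.
|M| = 160.00.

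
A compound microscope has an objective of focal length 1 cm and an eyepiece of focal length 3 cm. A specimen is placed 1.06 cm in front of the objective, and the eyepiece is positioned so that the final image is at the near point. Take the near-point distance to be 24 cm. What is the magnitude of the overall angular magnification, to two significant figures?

150

Objective: 1/d_i = 1/f_obj - 1/d_o = 1/1 - 1/1.06 = 0.05660 cm^-1, so d_i = 17.667 cm.
m_obj = -d_i/d_o = -17.667/1.06 = -16.667.
Eyepiece angular magnification (image at near point): M_eye = 1 + D/f_e = 1 + 24/3 = 9.000.
Overall M = m_obj x M_eye = (-16.667)(9.000) = -150.00.
|M| = 150.00.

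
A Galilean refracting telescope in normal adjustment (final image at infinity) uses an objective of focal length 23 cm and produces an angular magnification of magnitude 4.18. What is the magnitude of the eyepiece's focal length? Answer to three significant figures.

5.50 cm

|M| = f_obj/|f_eye|, so |f_eye| = f_obj/|M| = 23/4.18 = 5.502 cm.
(The eyepiece is diverging, so its signed focal length is -5.502 cm.)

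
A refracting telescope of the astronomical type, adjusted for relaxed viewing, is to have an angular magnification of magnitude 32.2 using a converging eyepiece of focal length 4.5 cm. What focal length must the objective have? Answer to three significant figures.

|M| = f_obj/|f_eye|, so f_obj = |M| x |f_eye| = 32.2 x 4.5 = 144.900 cm.

145 cm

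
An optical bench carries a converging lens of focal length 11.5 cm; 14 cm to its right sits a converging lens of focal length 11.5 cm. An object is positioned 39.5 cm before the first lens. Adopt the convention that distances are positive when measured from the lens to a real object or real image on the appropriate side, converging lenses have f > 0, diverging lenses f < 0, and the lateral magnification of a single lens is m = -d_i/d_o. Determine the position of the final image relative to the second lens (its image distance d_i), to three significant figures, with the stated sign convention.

Applying the thin-lens equation to the first lens, 1/11.5 = 1/39.5 + 1/d_i1, which gives d_i1 = 16.223 cm.
Since 16.223 cm > 14 cm, the first image lies past the second lens and serves as a virtual object: d_o2 = L - d_i1 = -2.223 cm.
Applying the thin-lens equation again with f_2 = 11.5 cm and d_o2 = -2.223 cm gives d_i2 = 1.863 cm.

1.86 cm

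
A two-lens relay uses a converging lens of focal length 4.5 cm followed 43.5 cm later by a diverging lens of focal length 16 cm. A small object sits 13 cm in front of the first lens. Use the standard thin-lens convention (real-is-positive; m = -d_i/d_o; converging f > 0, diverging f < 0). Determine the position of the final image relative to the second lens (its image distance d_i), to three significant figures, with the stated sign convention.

Lens 1: 1/d_i1 = 1/f_1 - 1/d_o1 = 1/4.5 - 1/13 = 0.14530 cm^-1, so d_i1 = 6.882 cm.
That image sits 36.618 cm in front of the second lens, so d_o2 = 36.618 cm.
Lens 2: 1/d_i2 = 1/f_2 - 1/d_o2 = 1/(-16) - 1/(36.618) = -0.08981 cm^-1, so d_i2 = -11.135 cm.

-11.1 cm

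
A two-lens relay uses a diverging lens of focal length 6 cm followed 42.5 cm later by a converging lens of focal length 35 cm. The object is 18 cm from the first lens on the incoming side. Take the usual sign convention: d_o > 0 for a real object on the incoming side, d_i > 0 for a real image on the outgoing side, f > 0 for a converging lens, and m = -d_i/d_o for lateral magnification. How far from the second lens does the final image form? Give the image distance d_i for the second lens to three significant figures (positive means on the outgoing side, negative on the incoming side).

137 cm

Lens 1: 1/d_i1 = 1/f_1 - 1/d_o1 = 1/(-6) - 1/18 = -0.22222 cm^-1, so d_i1 = -4.500 cm.
With d_i1 < 0 the first image is virtual and lies on the object side; the object distance for lens 2 is d_o2 = 42.5 - (-4.500) = 47.000 cm.
Lens 2: 1/d_i2 = 1/f_2 - 1/d_o2 = 1/35 - 1/(47.000) = 0.00729 cm^-1, so d_i2 = 137.083 cm.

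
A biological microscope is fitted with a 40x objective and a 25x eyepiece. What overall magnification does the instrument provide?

1000

The overall magnification of a compound microscope is the product of the objective and eyepiece magnifications:
M = M_obj x M_eye = 40 x 25 = 1000.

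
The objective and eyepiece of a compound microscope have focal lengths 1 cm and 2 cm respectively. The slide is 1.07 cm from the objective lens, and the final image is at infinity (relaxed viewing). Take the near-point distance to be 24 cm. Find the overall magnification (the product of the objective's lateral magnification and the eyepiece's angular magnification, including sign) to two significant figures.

-170

Objective: 1/d_i = 1/f_obj - 1/d_o = 1/1 - 1/1.07 = 0.06542 cm^-1, so d_i = 15.286 cm.
m_obj = -d_i/d_o = -15.286/1.07 = -14.286.
Eyepiece angular magnification (image at infinity): M_eye = D/f_e = 24/2 = 12.000.
Overall M = m_obj x M_eye = (-14.286)(12.000) = -171.43.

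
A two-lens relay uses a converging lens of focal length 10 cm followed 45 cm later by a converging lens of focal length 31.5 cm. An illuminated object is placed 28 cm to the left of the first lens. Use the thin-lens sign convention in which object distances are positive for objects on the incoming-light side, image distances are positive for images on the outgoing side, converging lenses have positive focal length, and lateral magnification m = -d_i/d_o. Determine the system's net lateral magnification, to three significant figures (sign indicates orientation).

First lens: d_i1 = 1/(1/10 - 1/28) = 15.556 cm.
m_1 = -(15.556)/28 = -0.5556.
The intermediate image is 15.556 cm to the right of lens 1, so d_o2 = L - d_i1 = 45 - 15.556 = 29.444 cm.
Second lens: d_i2 = 1/(1/31.5 - 1/(29.444)) = -451.216 cm.
m_2 = -(-451.216)/(29.444) = 15.3243.
Overall magnification: m = m_1 m_2 = -8.5135.

-8.51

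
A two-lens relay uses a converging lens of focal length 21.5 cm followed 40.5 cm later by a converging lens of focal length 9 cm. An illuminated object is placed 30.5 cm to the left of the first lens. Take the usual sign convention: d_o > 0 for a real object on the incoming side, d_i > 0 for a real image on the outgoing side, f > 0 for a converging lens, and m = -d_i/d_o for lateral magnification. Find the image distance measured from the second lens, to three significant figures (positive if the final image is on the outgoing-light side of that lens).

7.04 cm

First lens: d_i1 = 1/(1/21.5 - 1/30.5) = 72.861 cm.
This image would form 72.861 cm past lens 1, i.e. 32.361 cm beyond lens 2, so it is a virtual object for lens 2: d_o2 = 40.5 - 72.861 = -32.361 cm.
Second lens: d_i2 = 1/(1/9 - 1/(-32.361)) = 7.042 cm.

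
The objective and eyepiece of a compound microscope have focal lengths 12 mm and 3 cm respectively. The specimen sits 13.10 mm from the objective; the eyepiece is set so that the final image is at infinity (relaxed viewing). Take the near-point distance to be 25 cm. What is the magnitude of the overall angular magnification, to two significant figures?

Convert to cm: f_obj = 12 mm = 1.2 cm; d_o = 13.10 mm = 1.31 cm.
Objective: 1/d_i = 1/f_obj - 1/d_o = 1/1.2 - 1/1.31 = 0.06997 cm^-1, so d_i = 14.291 cm.
m_obj = -d_i/d_o = -14.291/1.31 = -10.909.
Eyepiece angular magnification (image at infinity): M_eye = D/f_e = 25/3 = 8.333.
Overall M = m_obj x M_eye = (-10.909)(8.333) = -90.91.
|M| = 90.91.

91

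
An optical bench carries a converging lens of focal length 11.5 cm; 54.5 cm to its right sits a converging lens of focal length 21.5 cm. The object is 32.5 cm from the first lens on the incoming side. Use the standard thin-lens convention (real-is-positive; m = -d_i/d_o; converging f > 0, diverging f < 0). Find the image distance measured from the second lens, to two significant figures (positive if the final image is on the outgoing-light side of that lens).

Applying the thin-lens equation to the first lens, 1/11.5 = 1/32.5 + 1/d_i1, which gives d_i1 = 17.798 cm.
Object distance for lens 2: d_o2 = 54.5 - 17.798 = 36.702 cm.
Applying the thin-lens equation again with f_2 = 21.5 cm and d_o2 = 36.702 cm gives d_i2 = 51.906 cm.

52 cm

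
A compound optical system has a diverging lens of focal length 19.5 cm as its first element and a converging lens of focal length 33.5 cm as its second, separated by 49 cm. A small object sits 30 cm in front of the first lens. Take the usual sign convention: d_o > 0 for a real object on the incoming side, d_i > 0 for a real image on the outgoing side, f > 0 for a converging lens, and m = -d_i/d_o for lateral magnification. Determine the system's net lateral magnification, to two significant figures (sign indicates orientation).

-0.48

Lens 1: 1/d_i1 = 1/f_1 - 1/d_o1 = 1/(-19.5) - 1/30 = -0.08462 cm^-1, so d_i1 = -11.818 cm.
m_1 = -(-11.818)/30 = 0.3939.
The intermediate image is virtual, 11.818 cm to the left of lens 1, so d_o2 = L - d_i1 = 49 - (-11.818) = 60.818 cm.
Lens 2: 1/d_i2 = 1/f_2 - 1/d_o2 = 1/33.5 - 1/(60.818) = 0.01341 cm^-1, so d_i2 = 74.581 cm.
m_2 = -(74.581)/(60.818) = -1.2263.
Total m = m_1 x m_2 = (0.3939)(-1.2263) = -0.4831.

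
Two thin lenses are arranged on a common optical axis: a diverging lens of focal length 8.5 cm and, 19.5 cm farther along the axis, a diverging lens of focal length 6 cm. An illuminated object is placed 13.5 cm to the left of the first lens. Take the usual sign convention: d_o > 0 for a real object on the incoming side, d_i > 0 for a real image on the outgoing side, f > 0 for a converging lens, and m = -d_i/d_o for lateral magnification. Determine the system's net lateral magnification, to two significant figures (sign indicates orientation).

0.075

First lens: d_i1 = 1/(1/(-8.5) - 1/13.5) = -5.216 cm.
m_1 = -(-5.216)/13.5 = 0.3864.
With d_i1 < 0 the first image is virtual and lies on the object side; the object distance for lens 2 is d_o2 = 19.5 - (-5.216) = 24.716 cm.
Second lens: d_i2 = 1/(1/(-6) - 1/(24.716)) = -4.828 cm.
m_2 = -(-4.828)/(24.716) = 0.1953.
Total m = m_1 x m_2 = (0.3864)(0.1953) = 0.0755.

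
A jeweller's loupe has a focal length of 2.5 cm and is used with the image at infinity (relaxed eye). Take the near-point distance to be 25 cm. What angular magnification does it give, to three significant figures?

10.0

M = D/f = 25/2.5 = 10.000.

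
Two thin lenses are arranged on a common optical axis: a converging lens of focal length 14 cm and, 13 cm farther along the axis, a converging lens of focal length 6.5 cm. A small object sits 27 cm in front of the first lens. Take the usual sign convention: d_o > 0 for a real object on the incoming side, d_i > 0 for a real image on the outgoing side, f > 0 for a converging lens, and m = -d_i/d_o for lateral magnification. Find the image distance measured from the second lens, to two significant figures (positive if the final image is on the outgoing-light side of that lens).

4.6 cm

Applying the thin-lens equation to the first lens, 1/14 = 1/27 + 1/d_i1, which gives d_i1 = 29.077 cm.
This image would form 29.077 cm past lens 1, i.e. 16.077 cm beyond lens 2, so it is a virtual object for lens 2: d_o2 = 13 - 29.077 = -16.077 cm.
Applying the thin-lens equation again with f_2 = 6.5 cm and d_o2 = -16.077 cm gives d_i2 = 4.629 cm.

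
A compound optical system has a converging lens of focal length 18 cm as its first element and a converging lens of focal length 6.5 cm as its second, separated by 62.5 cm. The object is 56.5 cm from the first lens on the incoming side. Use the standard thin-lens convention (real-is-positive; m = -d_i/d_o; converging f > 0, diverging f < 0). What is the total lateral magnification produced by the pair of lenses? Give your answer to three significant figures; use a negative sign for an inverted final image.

Applying the thin-lens equation to the first lens, 1/18 = 1/56.5 + 1/d_i1, which gives d_i1 = 26.416 cm.
Its lateral magnification is m_1 = -d_i1/d_o1 = -(26.416)/56.5 = -0.4675.
The intermediate image is 26.416 cm to the right of lens 1, so d_o2 = L - d_i1 = 62.5 - 26.416 = 36.084 cm.
Applying the thin-lens equation again with f_2 = 6.5 cm and d_o2 = 36.084 cm gives d_i2 = 7.928 cm.
m_2 = -(7.928)/(36.084) = -0.2197.
Overall magnification: m = m_1 m_2 = 0.1027.

0.103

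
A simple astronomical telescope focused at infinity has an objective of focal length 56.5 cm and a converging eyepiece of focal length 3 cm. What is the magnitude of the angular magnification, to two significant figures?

19

|M| = f_obj/|f_eye| = 56.5/3 = 18.833.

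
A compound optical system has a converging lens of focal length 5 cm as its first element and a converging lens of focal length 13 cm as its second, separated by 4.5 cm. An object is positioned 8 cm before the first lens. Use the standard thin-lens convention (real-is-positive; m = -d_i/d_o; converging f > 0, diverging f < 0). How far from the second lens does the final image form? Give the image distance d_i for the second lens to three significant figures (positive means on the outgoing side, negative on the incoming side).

Applying the thin-lens equation to the first lens, 1/5 = 1/8 + 1/d_i1, which gives d_i1 = 13.333 cm.
Since 13.333 cm > 4.5 cm, the first image lies past the second lens and serves as a virtual object: d_o2 = L - d_i1 = -8.833 cm.
Applying the thin-lens equation again with f_2 = 13 cm and d_o2 = -8.833 cm gives d_i2 = 5.260 cm.

5.26 cm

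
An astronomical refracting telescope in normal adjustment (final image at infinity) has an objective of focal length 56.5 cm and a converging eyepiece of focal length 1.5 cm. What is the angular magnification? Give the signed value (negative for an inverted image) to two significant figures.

M = -f_obj/f_eye = -56.5/(1.5) = -37.667.

-38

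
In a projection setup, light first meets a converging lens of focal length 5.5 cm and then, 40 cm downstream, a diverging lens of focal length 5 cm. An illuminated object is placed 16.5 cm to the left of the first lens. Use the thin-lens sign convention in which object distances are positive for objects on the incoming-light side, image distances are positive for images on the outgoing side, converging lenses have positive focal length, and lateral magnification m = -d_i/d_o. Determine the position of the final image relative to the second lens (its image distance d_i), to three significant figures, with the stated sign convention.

Applying the thin-lens equation to the first lens, 1/5.5 = 1/16.5 + 1/d_i1, which gives d_i1 = 8.250 cm.
The intermediate image is 8.250 cm to the right of lens 1, so d_o2 = L - d_i1 = 40 - 8.250 = 31.750 cm.
Applying the thin-lens equation again with f_2 = -5 cm and d_o2 = 31.750 cm gives d_i2 = -4.320 cm.

-4.32 cm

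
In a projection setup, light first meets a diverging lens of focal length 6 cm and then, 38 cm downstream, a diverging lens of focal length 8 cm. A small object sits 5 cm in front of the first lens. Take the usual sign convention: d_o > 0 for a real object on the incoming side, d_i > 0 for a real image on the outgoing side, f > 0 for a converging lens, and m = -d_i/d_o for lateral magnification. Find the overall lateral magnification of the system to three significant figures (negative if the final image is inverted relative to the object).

0.0896

First lens: d_i1 = 1/(1/(-6) - 1/5) = -2.727 cm.
m_1 = -(-2.727)/5 = 0.5455.
With d_i1 < 0 the first image is virtual and lies on the object side; the object distance for lens 2 is d_o2 = 38 - (-2.727) = 40.727 cm.
Second lens: d_i2 = 1/(1/(-8) - 1/(40.727)) = -6.687 cm.
m_2 = -(-6.687)/(40.727) = 0.1642.
Overall magnification: m = m_1 m_2 = 0.0896.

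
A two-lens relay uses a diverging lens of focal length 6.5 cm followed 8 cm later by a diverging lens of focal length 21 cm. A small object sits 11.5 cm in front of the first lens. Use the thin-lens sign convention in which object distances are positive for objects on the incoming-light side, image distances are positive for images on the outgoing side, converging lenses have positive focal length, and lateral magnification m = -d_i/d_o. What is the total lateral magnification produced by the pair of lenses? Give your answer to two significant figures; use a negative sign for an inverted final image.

0.23

Applying the thin-lens equation to the first lens, 1/(-6.5) = 1/11.5 + 1/d_i1, which gives d_i1 = -4.153 cm.
Its lateral magnification is m_1 = -d_i1/d_o1 = -(-4.153)/11.5 = 0.3611.
The intermediate image is virtual, 4.153 cm to the left of lens 1, so d_o2 = L - d_i1 = 8 - (-4.153) = 12.153 cm.
Applying the thin-lens equation again with f_2 = -21 cm and d_o2 = 12.153 cm gives d_i2 = -7.698 cm.
m_2 = -(-7.698)/(12.153) = 0.6334.
The system's lateral magnification is m_1 m_2 = (0.3611)(0.6334) = 0.2287.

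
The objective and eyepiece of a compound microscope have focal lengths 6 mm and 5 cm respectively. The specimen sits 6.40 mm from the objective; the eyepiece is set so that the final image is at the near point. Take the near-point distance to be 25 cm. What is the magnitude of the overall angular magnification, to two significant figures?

Convert to cm: f_obj = 6 mm = 0.6 cm; d_o = 6.40 mm = 0.64 cm.
Objective: 1/d_i = 1/f_obj - 1/d_o = 1/0.6 - 1/0.64 = 0.10417 cm^-1, so d_i = 9.600 cm.
m_obj = -d_i/d_o = -9.600/0.64 = -15.000.
Eyepiece angular magnification (image at near point): M_eye = 1 + D/f_e = 1 + 25/5 = 6.000.
Overall M = m_obj x M_eye = (-15.000)(6.000) = -90.00.
|M| = 90.00.

90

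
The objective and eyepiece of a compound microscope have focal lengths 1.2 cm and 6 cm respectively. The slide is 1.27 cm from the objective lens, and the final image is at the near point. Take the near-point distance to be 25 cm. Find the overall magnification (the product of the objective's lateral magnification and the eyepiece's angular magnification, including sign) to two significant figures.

-89

Objective: 1/d_i = 1/f_obj - 1/d_o = 1/1.2 - 1/1.27 = 0.04593 cm^-1, so d_i = 21.771 cm.
m_obj = -d_i/d_o = -21.771/1.27 = -17.143.
Eyepiece angular magnification (image at near point): M_eye = 1 + D/f_e = 1 + 25/6 = 5.167.
Overall M = m_obj x M_eye = (-17.143)(5.167) = -88.57.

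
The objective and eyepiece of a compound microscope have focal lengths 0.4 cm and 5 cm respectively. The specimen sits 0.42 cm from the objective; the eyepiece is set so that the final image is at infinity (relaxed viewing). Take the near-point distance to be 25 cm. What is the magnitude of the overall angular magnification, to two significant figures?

Objective: 1/d_i = 1/f_obj - 1/d_o = 1/0.4 - 1/0.42 = 0.11905 cm^-1, so d_i = 8.400 cm.
m_obj = -d_i/d_o = -8.400/0.42 = -20.000.
Eyepiece angular magnification (image at infinity): M_eye = D/f_e = 25/5 = 5.000.
Overall M = m_obj x M_eye = (-20.000)(5.000) = -100.00.
|M| = 100.00.

100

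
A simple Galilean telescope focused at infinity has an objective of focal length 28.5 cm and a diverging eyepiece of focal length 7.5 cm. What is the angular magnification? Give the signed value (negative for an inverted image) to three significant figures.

3.80

M = -f_obj/f_eye = -28.5/(-7.5) = 3.800.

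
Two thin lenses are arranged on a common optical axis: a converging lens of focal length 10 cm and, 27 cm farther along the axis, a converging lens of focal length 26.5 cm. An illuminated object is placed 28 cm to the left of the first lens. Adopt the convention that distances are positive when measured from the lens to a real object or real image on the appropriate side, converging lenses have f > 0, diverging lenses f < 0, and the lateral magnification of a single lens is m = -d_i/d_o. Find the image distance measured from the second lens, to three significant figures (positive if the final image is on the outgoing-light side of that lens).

First lens: d_i1 = 1/(1/10 - 1/28) = 15.556 cm.
That image sits 11.444 cm in front of the second lens, so d_o2 = 11.444 cm.
Second lens: d_i2 = 1/(1/26.5 - 1/(11.444)) = -20.144 cm.

-20.1 cm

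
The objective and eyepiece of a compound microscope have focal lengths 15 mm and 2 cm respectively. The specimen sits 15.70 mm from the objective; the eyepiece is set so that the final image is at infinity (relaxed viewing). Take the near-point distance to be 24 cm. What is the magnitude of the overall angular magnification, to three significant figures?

Convert to cm: f_obj = 15 mm = 1.5 cm; d_o = 15.70 mm = 1.57 cm.
Objective: 1/d_i = 1/f_obj - 1/d_o = 1/1.5 - 1/1.57 = 0.02972 cm^-1, so d_i = 33.643 cm.
m_obj = -d_i/d_o = -33.643/1.57 = -21.429.
Eyepiece angular magnification (image at infinity): M_eye = D/f_e = 24/2 = 12.000.
Overall M = m_obj x M_eye = (-21.429)(12.000) = -257.14.
|M| = 257.14.

257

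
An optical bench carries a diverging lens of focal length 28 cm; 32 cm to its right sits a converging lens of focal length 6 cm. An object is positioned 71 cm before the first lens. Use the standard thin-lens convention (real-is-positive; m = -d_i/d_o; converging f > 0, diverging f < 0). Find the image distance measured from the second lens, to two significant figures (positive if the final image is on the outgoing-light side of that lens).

6.8 cm

First lens: d_i1 = 1/(1/(-28) - 1/71) = -20.081 cm.
The intermediate image is virtual, 20.081 cm to the left of lens 1, so d_o2 = L - d_i1 = 32 - (-20.081) = 52.081 cm.
Second lens: d_i2 = 1/(1/6 - 1/(52.081)) = 6.781 cm.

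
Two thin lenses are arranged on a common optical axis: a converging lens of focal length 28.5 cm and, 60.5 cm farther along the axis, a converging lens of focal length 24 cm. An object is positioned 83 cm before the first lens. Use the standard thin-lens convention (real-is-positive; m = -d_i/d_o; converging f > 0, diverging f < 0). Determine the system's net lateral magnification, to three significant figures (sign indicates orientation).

-1.82

First lens: d_i1 = 1/(1/28.5 - 1/83) = 43.404 cm.
m_1 = -(43.404)/83 = -0.5229.
That image sits 17.096 cm in front of the second lens, so d_o2 = 17.096 cm.
Second lens: d_i2 = 1/(1/24 - 1/(17.096)) = -59.434 cm.
m_2 = -(-59.434)/(17.096) = 3.4764.
The system's lateral magnification is m_1 m_2 = (-0.5229)(3.4764) = -1.8179.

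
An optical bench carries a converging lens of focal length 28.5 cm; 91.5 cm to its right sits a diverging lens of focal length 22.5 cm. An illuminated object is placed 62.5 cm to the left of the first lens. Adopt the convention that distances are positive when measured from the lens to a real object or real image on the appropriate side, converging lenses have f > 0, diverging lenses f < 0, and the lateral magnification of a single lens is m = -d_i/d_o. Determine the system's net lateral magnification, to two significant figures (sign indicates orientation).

Lens 1: 1/d_i1 = 1/f_1 - 1/d_o1 = 1/28.5 - 1/62.5 = 0.01909 cm^-1, so d_i1 = 52.390 cm.
m_1 = -(52.390)/62.5 = -0.8382.
That image sits 39.110 cm in front of the second lens, so d_o2 = 39.110 cm.
Lens 2: 1/d_i2 = 1/f_2 - 1/d_o2 = 1/(-22.5) - 1/(39.110) = -0.07001 cm^-1, so d_i2 = -14.283 cm.
m_2 = -(-14.283)/(39.110) = 0.3652.
Total m = m_1 x m_2 = (-0.8382)(0.3652) = -0.3061.

-0.31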